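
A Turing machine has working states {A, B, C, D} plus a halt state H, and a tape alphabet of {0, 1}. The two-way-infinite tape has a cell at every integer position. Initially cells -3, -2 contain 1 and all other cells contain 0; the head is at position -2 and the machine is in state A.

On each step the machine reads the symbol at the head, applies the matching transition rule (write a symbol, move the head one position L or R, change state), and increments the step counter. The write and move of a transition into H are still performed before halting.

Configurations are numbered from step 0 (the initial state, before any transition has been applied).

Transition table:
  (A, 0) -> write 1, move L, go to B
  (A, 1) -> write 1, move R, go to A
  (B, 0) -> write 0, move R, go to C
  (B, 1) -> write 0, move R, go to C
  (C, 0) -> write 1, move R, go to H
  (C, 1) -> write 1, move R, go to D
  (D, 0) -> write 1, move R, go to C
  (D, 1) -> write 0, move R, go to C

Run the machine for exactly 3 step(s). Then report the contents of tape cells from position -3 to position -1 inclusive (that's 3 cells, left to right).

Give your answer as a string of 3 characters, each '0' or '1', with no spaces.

Step 1: in state A at pos -2, read 1 -> (A,1)->write 1,move R,goto A. Now: state=A, head=-1, tape[-4..0]=01100 (head:    ^)
Step 2: in state A at pos -1, read 0 -> (A,0)->write 1,move L,goto B. Now: state=B, head=-2, tape[-4..0]=01110 (head:   ^)
Step 3: in state B at pos -2, read 1 -> (B,1)->write 0,move R,goto C. Now: state=C, head=-1, tape[-4..0]=01010 (head:    ^)

Answer: 101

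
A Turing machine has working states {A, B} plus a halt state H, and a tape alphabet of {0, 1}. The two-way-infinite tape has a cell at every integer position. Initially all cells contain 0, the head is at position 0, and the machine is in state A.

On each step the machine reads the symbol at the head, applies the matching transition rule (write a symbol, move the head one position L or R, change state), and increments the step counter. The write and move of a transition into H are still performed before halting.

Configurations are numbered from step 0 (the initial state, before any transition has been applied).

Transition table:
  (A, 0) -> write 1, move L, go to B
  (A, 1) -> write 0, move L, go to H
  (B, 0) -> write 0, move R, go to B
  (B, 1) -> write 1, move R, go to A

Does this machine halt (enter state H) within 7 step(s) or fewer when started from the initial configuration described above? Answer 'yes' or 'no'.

Step 1: in state A at pos 0, read 0 -> (A,0)->write 1,move L,goto B. Now: state=B, head=-1, tape[-2..1]=0010 (head:  ^)
Step 2: in state B at pos -1, read 0 -> (B,0)->write 0,move R,goto B. Now: state=B, head=0, tape[-2..1]=0010 (head:   ^)
Step 3: in state B at pos 0, read 1 -> (B,1)->write 1,move R,goto A. Now: state=A, head=1, tape[-2..2]=00100 (head:    ^)
Step 4: in state A at pos 1, read 0 -> (A,0)->write 1,move L,goto B. Now: state=B, head=0, tape[-2..2]=00110 (head:   ^)
Step 5: in state B at pos 0, read 1 -> (B,1)->write 1,move R,goto A. Now: state=A, head=1, tape[-2..2]=00110 (head:    ^)
Step 6: in state A at pos 1, read 1 -> (A,1)->write 0,move L,goto H. Now: state=H, head=0, tape[-2..2]=00100 (head:   ^)
State H reached at step 6; 6 <= 7 -> yes

Answer: yes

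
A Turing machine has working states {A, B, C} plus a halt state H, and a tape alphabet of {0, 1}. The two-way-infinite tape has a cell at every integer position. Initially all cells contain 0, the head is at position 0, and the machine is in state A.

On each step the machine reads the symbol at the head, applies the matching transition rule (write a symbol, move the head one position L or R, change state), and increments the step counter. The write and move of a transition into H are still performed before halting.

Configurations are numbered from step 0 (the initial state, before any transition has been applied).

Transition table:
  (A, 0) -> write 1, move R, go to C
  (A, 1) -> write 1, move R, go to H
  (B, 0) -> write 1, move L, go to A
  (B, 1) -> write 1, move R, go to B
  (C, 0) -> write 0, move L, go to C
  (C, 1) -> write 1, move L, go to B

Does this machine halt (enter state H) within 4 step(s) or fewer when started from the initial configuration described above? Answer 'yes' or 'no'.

Step 1: in state A at pos 0, read 0 -> (A,0)->write 1,move R,goto C. Now: state=C, head=1, tape[-1..2]=0100 (head:   ^)
Step 2: in state C at pos 1, read 0 -> (C,0)->write 0,move L,goto C. Now: state=C, head=0, tape[-1..2]=0100 (head:  ^)
Step 3: in state C at pos 0, read 1 -> (C,1)->write 1,move L,goto B. Now: state=B, head=-1, tape[-2..2]=00100 (head:  ^)
Step 4: in state B at pos -1, read 0 -> (B,0)->write 1,move L,goto A. Now: state=A, head=-2, tape[-3..2]=001100 (head:  ^)
After 4 step(s): state = A (not H) -> not halted within 4 -> no

Answer: no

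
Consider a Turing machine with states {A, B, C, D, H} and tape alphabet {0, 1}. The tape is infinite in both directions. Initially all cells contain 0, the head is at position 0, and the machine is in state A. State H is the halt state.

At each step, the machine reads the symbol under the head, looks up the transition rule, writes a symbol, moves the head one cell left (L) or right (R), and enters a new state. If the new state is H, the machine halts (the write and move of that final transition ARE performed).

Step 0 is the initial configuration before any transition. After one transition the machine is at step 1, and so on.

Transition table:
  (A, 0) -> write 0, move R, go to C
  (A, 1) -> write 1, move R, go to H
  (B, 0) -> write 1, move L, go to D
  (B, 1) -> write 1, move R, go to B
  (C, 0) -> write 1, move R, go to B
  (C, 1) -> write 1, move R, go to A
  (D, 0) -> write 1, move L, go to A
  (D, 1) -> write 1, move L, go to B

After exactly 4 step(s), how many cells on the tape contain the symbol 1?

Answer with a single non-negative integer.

Answer: 2

Derivation:
Step 1: in state A at pos 0, read 0 -> (A,0)->write 0,move R,goto C. Now: state=C, head=1, tape[-1..2]=0000 (head:   ^)
Step 2: in state C at pos 1, read 0 -> (C,0)->write 1,move R,goto B. Now: state=B, head=2, tape[-1..3]=00100 (head:    ^)
Step 3: in state B at pos 2, read 0 -> (B,0)->write 1,move L,goto D. Now: state=D, head=1, tape[-1..3]=00110 (head:   ^)
Step 4: in state D at pos 1, read 1 -> (D,1)->write 1,move L,goto B. Now: state=B, head=0, tape[-1..3]=00110 (head:  ^)
Cells containing 1 after step 4: {1, 2} -> 2 cell(s)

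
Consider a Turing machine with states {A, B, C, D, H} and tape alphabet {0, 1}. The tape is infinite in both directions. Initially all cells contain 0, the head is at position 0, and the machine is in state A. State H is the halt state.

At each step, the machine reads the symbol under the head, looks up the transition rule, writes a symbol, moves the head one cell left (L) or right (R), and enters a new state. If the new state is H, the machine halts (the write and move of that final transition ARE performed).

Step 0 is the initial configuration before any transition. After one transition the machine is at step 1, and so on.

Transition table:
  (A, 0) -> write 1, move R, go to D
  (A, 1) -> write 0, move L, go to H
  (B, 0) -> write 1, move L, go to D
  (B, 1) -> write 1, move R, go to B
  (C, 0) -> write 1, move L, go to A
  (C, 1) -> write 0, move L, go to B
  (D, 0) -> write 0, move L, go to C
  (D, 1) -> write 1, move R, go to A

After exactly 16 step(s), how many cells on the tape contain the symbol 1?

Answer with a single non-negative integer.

Step 1: in state A at pos 0, read 0 -> (A,0)->write 1,move R,goto D. Now: state=D, head=1, tape[-1..2]=0100 (head:   ^)
Step 2: in state D at pos 1, read 0 -> (D,0)->write 0,move L,goto C. Now: state=C, head=0, tape[-1..2]=0100 (head:  ^)
Step 3: in state C at pos 0, read 1 -> (C,1)->write 0,move L,goto B. Now: state=B, head=-1, tape[-2..2]=00000 (head:  ^)
Step 4: in state B at pos -1, read 0 -> (B,0)->write 1,move L,goto D. Now: state=D, head=-2, tape[-3..2]=001000 (head:  ^)
Step 5: in state D at pos -2, read 0 -> (D,0)->write 0,move L,goto C. Now: state=C, head=-3, tape[-4..2]=0001000 (head:  ^)
Step 6: in state C at pos -3, read 0 -> (C,0)->write 1,move L,goto A. Now: state=A, head=-4, tape[-5..2]=00101000 (head:  ^)
Step 7: in state A at pos -4, read 0 -> (A,0)->write 1,move R,goto D. Now: state=D, head=-3, tape[-5..2]=01101000 (head:   ^)
Step 8: in state D at pos -3, read 1 -> (D,1)->write 1,move R,goto A. Now: state=A, head=-2, tape[-5..2]=01101000 (head:    ^)
Step 9: in state A at pos -2, read 0 -> (A,0)->write 1,move R,goto D. Now: state=D, head=-1, tape[-5..2]=01111000 (head:     ^)
Step 10: in state D at pos -1, read 1 -> (D,1)->write 1,move R,goto A. Now: state=A, head=0, tape[-5..2]=01111000 (head:      ^)
Step 11: in state A at pos 0, read 0 -> (A,0)->write 1,move R,goto D. Now: state=D, head=1, tape[-5..2]=01111100 (head:       ^)
Step 12: in state D at pos 1, read 0 -> (D,0)->write 0,move L,goto C. Now: state=C, head=0, tape[-5..2]=01111100 (head:      ^)
Step 13: in state C at pos 0, read 1 -> (C,1)->write 0,move L,goto B. Now: state=B, head=-1, tape[-5..2]=01111000 (head:     ^)
Step 14: in state B at pos -1, read 1 -> (B,1)->write 1,move R,goto B. Now: state=B, head=0, tape[-5..2]=01111000 (head:      ^)
Step 15: in state B at pos 0, read 0 -> (B,0)->write 1,move L,goto D. Now: state=D, head=-1, tape[-5..2]=01111100 (head:     ^)
Step 16: in state D at pos -1, read 1 -> (D,1)->write 1,move R,goto A. Now: state=A, head=0, tape[-5..2]=01111100 (head:      ^)
Cells containing 1 after step 16: {-4, -3, -2, -1, 0} -> 5 cell(s)

Answer: 5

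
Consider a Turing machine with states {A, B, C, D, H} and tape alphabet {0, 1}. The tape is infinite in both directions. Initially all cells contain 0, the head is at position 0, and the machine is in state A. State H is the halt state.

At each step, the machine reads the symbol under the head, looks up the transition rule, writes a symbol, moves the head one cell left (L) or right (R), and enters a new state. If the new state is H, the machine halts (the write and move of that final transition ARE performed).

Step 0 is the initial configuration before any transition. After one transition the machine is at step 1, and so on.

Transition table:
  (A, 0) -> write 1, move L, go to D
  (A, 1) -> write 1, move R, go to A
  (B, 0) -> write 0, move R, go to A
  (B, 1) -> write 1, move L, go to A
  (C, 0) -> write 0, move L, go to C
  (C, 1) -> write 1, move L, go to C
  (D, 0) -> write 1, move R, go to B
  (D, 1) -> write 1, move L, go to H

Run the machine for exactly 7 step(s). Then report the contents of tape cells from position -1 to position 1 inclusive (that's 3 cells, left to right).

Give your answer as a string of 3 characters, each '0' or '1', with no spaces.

Step 1: in state A at pos 0, read 0 -> (A,0)->write 1,move L,goto D. Now: state=D, head=-1, tape[-2..1]=0010 (head:  ^)
Step 2: in state D at pos -1, read 0 -> (D,0)->write 1,move R,goto B. Now: state=B, head=0, tape[-2..1]=0110 (head:   ^)
Step 3: in state B at pos 0, read 1 -> (B,1)->write 1,move L,goto A. Now: state=A, head=-1, tape[-2..1]=0110 (head:  ^)
Step 4: in state A at pos -1, read 1 -> (A,1)->write 1,move R,goto A. Now: state=A, head=0, tape[-2..1]=0110 (head:   ^)
Step 5: in state A at pos 0, read 1 -> (A,1)->write 1,move R,goto A. Now: state=A, head=1, tape[-2..2]=01100 (head:    ^)
Step 6: in state A at pos 1, read 0 -> (A,0)->write 1,move L,goto D. Now: state=D, head=0, tape[-2..2]=01110 (head:   ^)
Step 7: in state D at pos 0, read 1 -> (D,1)->write 1,move L,goto H. Now: state=H, head=-1, tape[-2..2]=01110 (head:  ^)

Answer: 111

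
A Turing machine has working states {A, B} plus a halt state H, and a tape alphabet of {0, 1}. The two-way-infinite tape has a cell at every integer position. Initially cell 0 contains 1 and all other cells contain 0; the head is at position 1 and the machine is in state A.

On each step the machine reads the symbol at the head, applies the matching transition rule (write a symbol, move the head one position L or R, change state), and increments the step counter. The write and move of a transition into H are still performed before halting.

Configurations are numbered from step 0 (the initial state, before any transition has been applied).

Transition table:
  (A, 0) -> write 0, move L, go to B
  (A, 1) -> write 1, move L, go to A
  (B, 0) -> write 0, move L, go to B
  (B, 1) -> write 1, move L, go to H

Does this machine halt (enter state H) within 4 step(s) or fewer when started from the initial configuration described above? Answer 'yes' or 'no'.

Answer: yes

Derivation:
Step 1: in state A at pos 1, read 0 -> (A,0)->write 0,move L,goto B. Now: state=B, head=0, tape[-1..2]=0100 (head:  ^)
Step 2: in state B at pos 0, read 1 -> (B,1)->write 1,move L,goto H. Now: state=H, head=-1, tape[-2..2]=00100 (head:  ^)
State H reached at step 2; 2 <= 4 -> yes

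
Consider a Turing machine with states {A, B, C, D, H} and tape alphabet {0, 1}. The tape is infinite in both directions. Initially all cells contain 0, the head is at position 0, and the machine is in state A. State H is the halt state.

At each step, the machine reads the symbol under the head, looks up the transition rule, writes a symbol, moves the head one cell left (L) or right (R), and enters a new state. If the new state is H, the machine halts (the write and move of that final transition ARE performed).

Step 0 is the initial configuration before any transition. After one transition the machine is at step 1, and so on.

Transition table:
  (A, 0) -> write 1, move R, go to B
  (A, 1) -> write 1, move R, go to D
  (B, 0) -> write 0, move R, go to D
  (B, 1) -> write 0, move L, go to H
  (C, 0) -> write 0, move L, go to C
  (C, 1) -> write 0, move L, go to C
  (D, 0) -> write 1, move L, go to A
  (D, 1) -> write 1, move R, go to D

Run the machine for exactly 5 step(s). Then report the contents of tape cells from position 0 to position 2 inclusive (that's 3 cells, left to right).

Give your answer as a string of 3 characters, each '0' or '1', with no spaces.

Answer: 110

Derivation:
Step 1: in state A at pos 0, read 0 -> (A,0)->write 1,move R,goto B. Now: state=B, head=1, tape[-1..2]=0100 (head:   ^)
Step 2: in state B at pos 1, read 0 -> (B,0)->write 0,move R,goto D. Now: state=D, head=2, tape[-1..3]=01000 (head:    ^)
Step 3: in state D at pos 2, read 0 -> (D,0)->write 1,move L,goto A. Now: state=A, head=1, tape[-1..3]=01010 (head:   ^)
Step 4: in state A at pos 1, read 0 -> (A,0)->write 1,move R,goto B. Now: state=B, head=2, tape[-1..3]=01110 (head:    ^)
Step 5: in state B at pos 2, read 1 -> (B,1)->write 0,move L,goto H. Now: state=H, head=1, tape[-1..3]=01100 (head:   ^)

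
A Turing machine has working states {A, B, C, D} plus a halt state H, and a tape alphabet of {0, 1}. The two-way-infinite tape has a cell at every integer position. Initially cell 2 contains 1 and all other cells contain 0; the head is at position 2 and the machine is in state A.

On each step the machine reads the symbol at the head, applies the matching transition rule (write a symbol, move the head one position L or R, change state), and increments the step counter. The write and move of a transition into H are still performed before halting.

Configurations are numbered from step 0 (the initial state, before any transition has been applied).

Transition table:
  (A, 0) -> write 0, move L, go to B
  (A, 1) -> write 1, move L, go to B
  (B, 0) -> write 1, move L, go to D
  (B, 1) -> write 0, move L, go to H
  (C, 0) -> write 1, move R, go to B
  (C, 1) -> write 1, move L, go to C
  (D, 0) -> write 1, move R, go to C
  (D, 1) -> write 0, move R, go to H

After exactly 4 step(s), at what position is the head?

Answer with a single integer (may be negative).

Step 1: in state A at pos 2, read 1 -> (A,1)->write 1,move L,goto B. Now: state=B, head=1, tape[0..3]=0010 (head:  ^)
Step 2: in state B at pos 1, read 0 -> (B,0)->write 1,move L,goto D. Now: state=D, head=0, tape[-1..3]=00110 (head:  ^)
Step 3: in state D at pos 0, read 0 -> (D,0)->write 1,move R,goto C. Now: state=C, head=1, tape[-1..3]=01110 (head:   ^)
Step 4: in state C at pos 1, read 1 -> (C,1)->write 1,move L,goto C. Now: state=C, head=0, tape[-1..3]=01110 (head:  ^)

Answer: 0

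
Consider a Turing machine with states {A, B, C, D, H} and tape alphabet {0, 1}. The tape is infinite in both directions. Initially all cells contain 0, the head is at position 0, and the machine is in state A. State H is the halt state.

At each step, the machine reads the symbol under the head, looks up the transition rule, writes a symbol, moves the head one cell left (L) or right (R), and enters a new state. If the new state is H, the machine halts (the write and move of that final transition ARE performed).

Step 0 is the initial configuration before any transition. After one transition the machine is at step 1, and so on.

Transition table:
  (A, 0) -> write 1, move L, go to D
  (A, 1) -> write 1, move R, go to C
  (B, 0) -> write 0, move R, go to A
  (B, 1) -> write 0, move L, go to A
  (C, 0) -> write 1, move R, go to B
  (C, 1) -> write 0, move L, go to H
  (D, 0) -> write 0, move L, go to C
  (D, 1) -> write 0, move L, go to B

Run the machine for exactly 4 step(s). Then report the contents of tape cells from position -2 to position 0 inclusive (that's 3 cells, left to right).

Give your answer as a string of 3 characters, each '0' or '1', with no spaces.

Answer: 101

Derivation:
Step 1: in state A at pos 0, read 0 -> (A,0)->write 1,move L,goto D. Now: state=D, head=-1, tape[-2..1]=0010 (head:  ^)
Step 2: in state D at pos -1, read 0 -> (D,0)->write 0,move L,goto C. Now: state=C, head=-2, tape[-3..1]=00010 (head:  ^)
Step 3: in state C at pos -2, read 0 -> (C,0)->write 1,move R,goto B. Now: state=B, head=-1, tape[-3..1]=01010 (head:   ^)
Step 4: in state B at pos -1, read 0 -> (B,0)->write 0,move R,goto A. Now: state=A, head=0, tape[-3..1]=01010 (head:    ^)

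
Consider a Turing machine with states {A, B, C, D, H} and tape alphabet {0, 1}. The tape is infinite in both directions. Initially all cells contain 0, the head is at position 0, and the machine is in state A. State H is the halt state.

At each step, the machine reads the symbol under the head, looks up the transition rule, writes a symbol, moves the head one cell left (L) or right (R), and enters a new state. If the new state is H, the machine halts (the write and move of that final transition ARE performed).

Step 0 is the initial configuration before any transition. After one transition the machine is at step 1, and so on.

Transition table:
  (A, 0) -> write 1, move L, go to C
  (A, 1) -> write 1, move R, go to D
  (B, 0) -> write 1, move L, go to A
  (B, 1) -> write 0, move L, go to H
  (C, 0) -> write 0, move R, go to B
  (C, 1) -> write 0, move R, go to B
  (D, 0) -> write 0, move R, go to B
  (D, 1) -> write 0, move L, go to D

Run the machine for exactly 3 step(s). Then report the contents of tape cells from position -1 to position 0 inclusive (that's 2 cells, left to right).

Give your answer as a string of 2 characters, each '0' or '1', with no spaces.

Answer: 00

Derivation:
Step 1: in state A at pos 0, read 0 -> (A,0)->write 1,move L,goto C. Now: state=C, head=-1, tape[-2..1]=0010 (head:  ^)
Step 2: in state C at pos -1, read 0 -> (C,0)->write 0,move R,goto B. Now: state=B, head=0, tape[-2..1]=0010 (head:   ^)
Step 3: in state B at pos 0, read 1 -> (B,1)->write 0,move L,goto H. Now: state=H, head=-1, tape[-2..1]=0000 (head:  ^)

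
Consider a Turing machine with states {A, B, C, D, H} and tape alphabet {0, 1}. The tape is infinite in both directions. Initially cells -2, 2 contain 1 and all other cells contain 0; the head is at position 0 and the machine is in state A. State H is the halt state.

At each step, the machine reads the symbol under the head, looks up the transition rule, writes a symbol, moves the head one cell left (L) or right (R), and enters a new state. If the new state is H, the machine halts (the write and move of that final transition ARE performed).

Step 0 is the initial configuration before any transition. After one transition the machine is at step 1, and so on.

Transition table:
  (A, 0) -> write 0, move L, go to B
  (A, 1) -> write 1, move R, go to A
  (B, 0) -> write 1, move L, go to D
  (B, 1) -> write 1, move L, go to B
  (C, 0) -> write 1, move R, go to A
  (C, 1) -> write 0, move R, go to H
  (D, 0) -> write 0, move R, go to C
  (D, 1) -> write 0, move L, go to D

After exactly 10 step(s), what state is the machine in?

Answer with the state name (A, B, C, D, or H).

Answer: D

Derivation:
Step 1: in state A at pos 0, read 0 -> (A,0)->write 0,move L,goto B. Now: state=B, head=-1, tape[-3..3]=0100010 (head:   ^)
Step 2: in state B at pos -1, read 0 -> (B,0)->write 1,move L,goto D. Now: state=D, head=-2, tape[-3..3]=0110010 (head:  ^)
Step 3: in state D at pos -2, read 1 -> (D,1)->write 0,move L,goto D. Now: state=D, head=-3, tape[-4..3]=00010010 (head:  ^)
Step 4: in state D at pos -3, read 0 -> (D,0)->write 0,move R,goto C. Now: state=C, head=-2, tape[-4..3]=00010010 (head:   ^)
Step 5: in state C at pos -2, read 0 -> (C,0)->write 1,move R,goto A. Now: state=A, head=-1, tape[-4..3]=00110010 (head:    ^)
Step 6: in state A at pos -1, read 1 -> (A,1)->write 1,move R,goto A. Now: state=A, head=0, tape[-4..3]=00110010 (head:     ^)
Step 7: in state A at pos 0, read 0 -> (A,0)->write 0,move L,goto B. Now: state=B, head=-1, tape[-4..3]=00110010 (head:    ^)
Step 8: in state B at pos -1, read 1 -> (B,1)->write 1,move L,goto B. Now: state=B, head=-2, tape[-4..3]=00110010 (head:   ^)
Step 9: in state B at pos -2, read 1 -> (B,1)->write 1,move L,goto B. Now: state=B, head=-3, tape[-4..3]=00110010 (head:  ^)
Step 10: in state B at pos -3, read 0 -> (B,0)->write 1,move L,goto D. Now: state=D, head=-4, tape[-5..3]=001110010 (head:  ^)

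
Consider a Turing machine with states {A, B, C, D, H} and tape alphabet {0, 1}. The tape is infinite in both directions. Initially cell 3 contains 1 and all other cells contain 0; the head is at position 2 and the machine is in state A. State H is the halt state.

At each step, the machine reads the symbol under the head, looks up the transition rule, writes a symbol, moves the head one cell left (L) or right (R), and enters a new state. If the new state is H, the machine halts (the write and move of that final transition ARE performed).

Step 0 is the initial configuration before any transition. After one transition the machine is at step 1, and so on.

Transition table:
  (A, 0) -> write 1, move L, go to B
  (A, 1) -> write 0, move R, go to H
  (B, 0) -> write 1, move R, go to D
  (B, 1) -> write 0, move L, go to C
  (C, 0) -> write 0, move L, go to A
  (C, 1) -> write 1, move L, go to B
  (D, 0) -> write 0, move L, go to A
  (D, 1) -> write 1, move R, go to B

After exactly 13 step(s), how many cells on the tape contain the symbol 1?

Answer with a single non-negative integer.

Step 1: in state A at pos 2, read 0 -> (A,0)->write 1,move L,goto B. Now: state=B, head=1, tape[0..4]=00110 (head:  ^)
Step 2: in state B at pos 1, read 0 -> (B,0)->write 1,move R,goto D. Now: state=D, head=2, tape[0..4]=01110 (head:   ^)
Step 3: in state D at pos 2, read 1 -> (D,1)->write 1,move R,goto B. Now: state=B, head=3, tape[0..4]=01110 (head:    ^)
Step 4: in state B at pos 3, read 1 -> (B,1)->write 0,move L,goto C. Now: state=C, head=2, tape[0..4]=01100 (head:   ^)
Step 5: in state C at pos 2, read 1 -> (C,1)->write 1,move L,goto B. Now: state=B, head=1, tape[0..4]=01100 (head:  ^)
Step 6: in state B at pos 1, read 1 -> (B,1)->write 0,move L,goto C. Now: state=C, head=0, tape[-1..4]=000100 (head:  ^)
Step 7: in state C at pos 0, read 0 -> (C,0)->write 0,move L,goto A. Now: state=A, head=-1, tape[-2..4]=0000100 (head:  ^)
Step 8: in state A at pos -1, read 0 -> (A,0)->write 1,move L,goto B. Now: state=B, head=-2, tape[-3..4]=00100100 (head:  ^)
Step 9: in state B at pos -2, read 0 -> (B,0)->write 1,move R,goto D. Now: state=D, head=-1, tape[-3..4]=01100100 (head:   ^)
Step 10: in state D at pos -1, read 1 -> (D,1)->write 1,move R,goto B. Now: state=B, head=0, tape[-3..4]=01100100 (head:    ^)
Step 11: in state B at pos 0, read 0 -> (B,0)->write 1,move R,goto D. Now: state=D, head=1, tape[-3..4]=01110100 (head:     ^)
Step 12: in state D at pos 1, read 0 -> (D,0)->write 0,move L,goto A. Now: state=A, head=0, tape[-3..4]=01110100 (head:    ^)
Step 13: in state A at pos 0, read 1 -> (A,1)->write 0,move R,goto H. Now: state=H, head=1, tape[-3..4]=01100100 (head:     ^)
Cells containing 1 after step 13: {-2, -1, 2} -> 3 cell(s)

Answer: 3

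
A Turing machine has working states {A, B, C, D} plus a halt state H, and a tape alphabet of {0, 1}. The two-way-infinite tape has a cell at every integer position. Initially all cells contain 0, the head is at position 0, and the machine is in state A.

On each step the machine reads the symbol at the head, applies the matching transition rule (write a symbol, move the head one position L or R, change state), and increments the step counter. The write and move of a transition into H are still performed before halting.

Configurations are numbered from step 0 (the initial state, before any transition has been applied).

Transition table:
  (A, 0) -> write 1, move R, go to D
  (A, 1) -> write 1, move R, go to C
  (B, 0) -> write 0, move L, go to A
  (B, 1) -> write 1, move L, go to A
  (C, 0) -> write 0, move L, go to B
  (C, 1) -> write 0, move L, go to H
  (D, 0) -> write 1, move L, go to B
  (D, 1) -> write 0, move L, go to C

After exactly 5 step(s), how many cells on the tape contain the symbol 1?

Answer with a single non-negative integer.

Step 1: in state A at pos 0, read 0 -> (A,0)->write 1,move R,goto D. Now: state=D, head=1, tape[-1..2]=0100 (head:   ^)
Step 2: in state D at pos 1, read 0 -> (D,0)->write 1,move L,goto B. Now: state=B, head=0, tape[-1..2]=0110 (head:  ^)
Step 3: in state B at pos 0, read 1 -> (B,1)->write 1,move L,goto A. Now: state=A, head=-1, tape[-2..2]=00110 (head:  ^)
Step 4: in state A at pos -1, read 0 -> (A,0)->write 1,move R,goto D. Now: state=D, head=0, tape[-2..2]=01110 (head:   ^)
Step 5: in state D at pos 0, read 1 -> (D,1)->write 0,move L,goto C. Now: state=C, head=-1, tape[-2..2]=01010 (head:  ^)
Cells containing 1 after step 5: {-1, 1} -> 2 cell(s)

Answer: 2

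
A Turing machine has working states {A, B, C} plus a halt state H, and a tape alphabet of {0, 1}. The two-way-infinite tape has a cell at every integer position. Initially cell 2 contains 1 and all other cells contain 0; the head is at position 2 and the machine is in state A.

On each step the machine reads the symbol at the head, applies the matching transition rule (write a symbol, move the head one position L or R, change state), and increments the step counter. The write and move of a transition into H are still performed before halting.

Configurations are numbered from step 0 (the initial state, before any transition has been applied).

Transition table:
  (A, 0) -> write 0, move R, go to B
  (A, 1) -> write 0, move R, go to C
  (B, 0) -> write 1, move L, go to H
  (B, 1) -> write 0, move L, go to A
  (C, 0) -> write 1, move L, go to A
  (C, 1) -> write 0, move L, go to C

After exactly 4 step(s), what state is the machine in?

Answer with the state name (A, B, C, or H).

Step 1: in state A at pos 2, read 1 -> (A,1)->write 0,move R,goto C. Now: state=C, head=3, tape[1..4]=0000 (head:   ^)
Step 2: in state C at pos 3, read 0 -> (C,0)->write 1,move L,goto A. Now: state=A, head=2, tape[1..4]=0010 (head:  ^)
Step 3: in state A at pos 2, read 0 -> (A,0)->write 0,move R,goto B. Now: state=B, head=3, tape[1..4]=0010 (head:   ^)
Step 4: in state B at pos 3, read 1 -> (B,1)->write 0,move L,goto A. Now: state=A, head=2, tape[1..4]=0000 (head:  ^)

Answer: A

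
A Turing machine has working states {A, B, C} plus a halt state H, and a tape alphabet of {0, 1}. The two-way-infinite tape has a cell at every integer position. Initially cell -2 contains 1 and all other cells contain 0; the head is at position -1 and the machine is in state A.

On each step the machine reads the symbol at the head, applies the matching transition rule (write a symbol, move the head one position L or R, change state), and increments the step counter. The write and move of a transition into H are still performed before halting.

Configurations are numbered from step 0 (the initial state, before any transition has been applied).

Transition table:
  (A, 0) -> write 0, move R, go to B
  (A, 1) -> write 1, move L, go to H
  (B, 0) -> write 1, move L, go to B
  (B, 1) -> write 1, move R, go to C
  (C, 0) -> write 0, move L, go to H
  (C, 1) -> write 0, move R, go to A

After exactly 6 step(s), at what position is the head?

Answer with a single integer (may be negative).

Step 1: in state A at pos -1, read 0 -> (A,0)->write 0,move R,goto B. Now: state=B, head=0, tape[-3..1]=01000 (head:    ^)
Step 2: in state B at pos 0, read 0 -> (B,0)->write 1,move L,goto B. Now: state=B, head=-1, tape[-3..1]=01010 (head:   ^)
Step 3: in state B at pos -1, read 0 -> (B,0)->write 1,move L,goto B. Now: state=B, head=-2, tape[-3..1]=01110 (head:  ^)
Step 4: in state B at pos -2, read 1 -> (B,1)->write 1,move R,goto C. Now: state=C, head=-1, tape[-3..1]=01110 (head:   ^)
Step 5: in state C at pos -1, read 1 -> (C,1)->write 0,move R,goto A. Now: state=A, head=0, tape[-3..1]=01010 (head:    ^)
Step 6: in state A at pos 0, read 1 -> (A,1)->write 1,move L,goto H. Now: state=H, head=-1, tape[-3..1]=01010 (head:   ^)

Answer: -1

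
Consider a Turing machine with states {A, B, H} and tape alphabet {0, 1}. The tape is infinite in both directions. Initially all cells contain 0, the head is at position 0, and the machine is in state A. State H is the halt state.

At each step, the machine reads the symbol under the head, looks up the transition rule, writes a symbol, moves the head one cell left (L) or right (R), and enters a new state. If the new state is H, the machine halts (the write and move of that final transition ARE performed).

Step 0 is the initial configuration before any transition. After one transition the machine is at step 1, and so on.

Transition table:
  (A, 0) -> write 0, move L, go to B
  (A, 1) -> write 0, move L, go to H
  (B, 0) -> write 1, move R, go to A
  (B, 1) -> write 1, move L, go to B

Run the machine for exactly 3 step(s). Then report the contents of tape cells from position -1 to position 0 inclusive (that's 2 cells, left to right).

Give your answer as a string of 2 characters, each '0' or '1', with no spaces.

Step 1: in state A at pos 0, read 0 -> (A,0)->write 0,move L,goto B. Now: state=B, head=-1, tape[-2..1]=0000 (head:  ^)
Step 2: in state B at pos -1, read 0 -> (B,0)->write 1,move R,goto A. Now: state=A, head=0, tape[-2..1]=0100 (head:   ^)
Step 3: in state A at pos 0, read 0 -> (A,0)->write 0,move L,goto B. Now: state=B, head=-1, tape[-2..1]=0100 (head:  ^)

Answer: 10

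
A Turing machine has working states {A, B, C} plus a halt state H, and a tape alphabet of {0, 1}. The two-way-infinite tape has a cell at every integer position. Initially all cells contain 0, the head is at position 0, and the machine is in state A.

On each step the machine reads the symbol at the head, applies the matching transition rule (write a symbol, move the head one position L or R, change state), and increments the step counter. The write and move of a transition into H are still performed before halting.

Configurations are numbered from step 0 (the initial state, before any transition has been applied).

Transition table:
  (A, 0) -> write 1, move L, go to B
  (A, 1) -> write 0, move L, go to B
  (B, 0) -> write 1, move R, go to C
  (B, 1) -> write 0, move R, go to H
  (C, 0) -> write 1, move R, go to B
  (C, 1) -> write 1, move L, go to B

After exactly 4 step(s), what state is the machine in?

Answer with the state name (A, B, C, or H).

Answer: H

Derivation:
Step 1: in state A at pos 0, read 0 -> (A,0)->write 1,move L,goto B. Now: state=B, head=-1, tape[-2..1]=0010 (head:  ^)
Step 2: in state B at pos -1, read 0 -> (B,0)->write 1,move R,goto C. Now: state=C, head=0, tape[-2..1]=0110 (head:   ^)
Step 3: in state C at pos 0, read 1 -> (C,1)->write 1,move L,goto B. Now: state=B, head=-1, tape[-2..1]=0110 (head:  ^)
Step 4: in state B at pos -1, read 1 -> (B,1)->write 0,move R,goto H. Now: state=H, head=0, tape[-2..1]=0010 (head:   ^)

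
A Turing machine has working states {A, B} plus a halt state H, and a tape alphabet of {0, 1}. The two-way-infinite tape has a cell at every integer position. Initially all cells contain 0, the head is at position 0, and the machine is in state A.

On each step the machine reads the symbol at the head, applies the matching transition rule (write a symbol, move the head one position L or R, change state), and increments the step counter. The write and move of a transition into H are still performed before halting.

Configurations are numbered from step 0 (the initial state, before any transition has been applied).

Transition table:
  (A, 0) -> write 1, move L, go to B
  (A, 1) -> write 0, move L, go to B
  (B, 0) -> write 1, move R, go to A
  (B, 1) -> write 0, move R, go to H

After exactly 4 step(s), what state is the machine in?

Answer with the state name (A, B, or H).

Step 1: in state A at pos 0, read 0 -> (A,0)->write 1,move L,goto B. Now: state=B, head=-1, tape[-2..1]=0010 (head:  ^)
Step 2: in state B at pos -1, read 0 -> (B,0)->write 1,move R,goto A. Now: state=A, head=0, tape[-2..1]=0110 (head:   ^)
Step 3: in state A at pos 0, read 1 -> (A,1)->write 0,move L,goto B. Now: state=B, head=-1, tape[-2..1]=0100 (head:  ^)
Step 4: in state B at pos -1, read 1 -> (B,1)->write 0,move R,goto H. Now: state=H, head=0, tape[-2..1]=0000 (head:   ^)

Answer: H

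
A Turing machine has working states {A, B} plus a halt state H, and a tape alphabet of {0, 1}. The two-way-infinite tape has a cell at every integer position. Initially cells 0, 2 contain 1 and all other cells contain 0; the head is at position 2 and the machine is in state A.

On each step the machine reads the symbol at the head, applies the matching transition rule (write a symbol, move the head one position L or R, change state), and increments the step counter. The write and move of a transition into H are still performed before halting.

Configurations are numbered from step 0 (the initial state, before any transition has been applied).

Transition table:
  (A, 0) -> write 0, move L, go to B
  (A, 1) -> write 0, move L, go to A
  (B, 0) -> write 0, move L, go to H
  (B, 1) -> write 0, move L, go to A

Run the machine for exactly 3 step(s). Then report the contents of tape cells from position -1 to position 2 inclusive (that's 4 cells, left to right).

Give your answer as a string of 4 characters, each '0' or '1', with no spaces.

Answer: 0000

Derivation:
Step 1: in state A at pos 2, read 1 -> (A,1)->write 0,move L,goto A. Now: state=A, head=1, tape[-1..3]=01000 (head:   ^)
Step 2: in state A at pos 1, read 0 -> (A,0)->write 0,move L,goto B. Now: state=B, head=0, tape[-1..3]=01000 (head:  ^)
Step 3: in state B at pos 0, read 1 -> (B,1)->write 0,move L,goto A. Now: state=A, head=-1, tape[-2..3]=000000 (head:  ^)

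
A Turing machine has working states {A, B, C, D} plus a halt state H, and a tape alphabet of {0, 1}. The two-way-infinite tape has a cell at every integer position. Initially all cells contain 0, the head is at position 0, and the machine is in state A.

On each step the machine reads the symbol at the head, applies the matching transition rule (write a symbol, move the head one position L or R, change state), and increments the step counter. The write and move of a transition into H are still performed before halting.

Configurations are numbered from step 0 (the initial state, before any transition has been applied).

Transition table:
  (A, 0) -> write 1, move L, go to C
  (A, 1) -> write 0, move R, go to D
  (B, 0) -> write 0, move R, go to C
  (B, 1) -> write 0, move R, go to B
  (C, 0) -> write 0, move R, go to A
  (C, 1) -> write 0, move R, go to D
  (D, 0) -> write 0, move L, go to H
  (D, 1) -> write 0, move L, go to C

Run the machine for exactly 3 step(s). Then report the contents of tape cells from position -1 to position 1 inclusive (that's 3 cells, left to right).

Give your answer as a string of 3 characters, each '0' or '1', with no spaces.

Answer: 000

Derivation:
Step 1: in state A at pos 0, read 0 -> (A,0)->write 1,move L,goto C. Now: state=C, head=-1, tape[-2..1]=0010 (head:  ^)
Step 2: in state C at pos -1, read 0 -> (C,0)->write 0,move R,goto A. Now: state=A, head=0, tape[-2..1]=0010 (head:   ^)
Step 3: in state A at pos 0, read 1 -> (A,1)->write 0,move R,goto D. Now: state=D, head=1, tape[-2..2]=00000 (head:    ^)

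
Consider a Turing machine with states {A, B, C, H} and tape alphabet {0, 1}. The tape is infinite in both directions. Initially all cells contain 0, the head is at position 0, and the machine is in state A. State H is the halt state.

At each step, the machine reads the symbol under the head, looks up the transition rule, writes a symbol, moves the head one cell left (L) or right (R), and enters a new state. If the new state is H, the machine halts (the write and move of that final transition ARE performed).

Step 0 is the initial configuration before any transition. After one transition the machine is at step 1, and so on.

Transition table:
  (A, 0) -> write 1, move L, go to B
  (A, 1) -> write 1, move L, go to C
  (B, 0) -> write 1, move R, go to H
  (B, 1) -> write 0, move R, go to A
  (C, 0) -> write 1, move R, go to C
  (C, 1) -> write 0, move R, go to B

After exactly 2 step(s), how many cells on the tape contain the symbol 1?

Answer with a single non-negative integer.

Answer: 2

Derivation:
Step 1: in state A at pos 0, read 0 -> (A,0)->write 1,move L,goto B. Now: state=B, head=-1, tape[-2..1]=0010 (head:  ^)
Step 2: in state B at pos -1, read 0 -> (B,0)->write 1,move R,goto H. Now: state=H, head=0, tape[-2..1]=0110 (head:   ^)
Cells containing 1 after step 2: {-1, 0} -> 2 cell(s)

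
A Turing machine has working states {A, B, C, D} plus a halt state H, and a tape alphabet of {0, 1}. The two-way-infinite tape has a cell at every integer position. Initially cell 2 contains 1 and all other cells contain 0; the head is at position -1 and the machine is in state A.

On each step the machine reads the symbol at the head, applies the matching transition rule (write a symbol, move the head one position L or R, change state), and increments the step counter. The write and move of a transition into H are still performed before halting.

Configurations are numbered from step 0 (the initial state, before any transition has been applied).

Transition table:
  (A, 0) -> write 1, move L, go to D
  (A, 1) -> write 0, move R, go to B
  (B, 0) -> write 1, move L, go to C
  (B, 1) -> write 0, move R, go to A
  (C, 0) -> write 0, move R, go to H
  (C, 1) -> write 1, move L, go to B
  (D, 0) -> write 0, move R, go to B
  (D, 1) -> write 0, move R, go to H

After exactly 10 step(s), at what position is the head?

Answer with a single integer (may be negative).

Step 1: in state A at pos -1, read 0 -> (A,0)->write 1,move L,goto D. Now: state=D, head=-2, tape[-3..3]=0010010 (head:  ^)
Step 2: in state D at pos -2, read 0 -> (D,0)->write 0,move R,goto B. Now: state=B, head=-1, tape[-3..3]=0010010 (head:   ^)
Step 3: in state B at pos -1, read 1 -> (B,1)->write 0,move R,goto A. Now: state=A, head=0, tape[-3..3]=0000010 (head:    ^)
Step 4: in state A at pos 0, read 0 -> (A,0)->write 1,move L,goto D. Now: state=D, head=-1, tape[-3..3]=0001010 (head:   ^)
Step 5: in state D at pos -1, read 0 -> (D,0)->write 0,move R,goto B. Now: state=B, head=0, tape[-3..3]=0001010 (head:    ^)
Step 6: in state B at pos 0, read 1 -> (B,1)->write 0,move R,goto A. Now: state=A, head=1, tape[-3..3]=0000010 (head:     ^)
Step 7: in state A at pos 1, read 0 -> (A,0)->write 1,move L,goto D. Now: state=D, head=0, tape[-3..3]=0000110 (head:    ^)
Step 8: in state D at pos 0, read 0 -> (D,0)->write 0,move R,goto B. Now: state=B, head=1, tape[-3..3]=0000110 (head:     ^)
Step 9: in state B at pos 1, read 1 -> (B,1)->write 0,move R,goto A. Now: state=A, head=2, tape[-3..3]=0000010 (head:      ^)
Step 10: in state A at pos 2, read 1 -> (A,1)->write 0,move R,goto B. Now: state=B, head=3, tape[-3..4]=00000000 (head:       ^)

Answer: 3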